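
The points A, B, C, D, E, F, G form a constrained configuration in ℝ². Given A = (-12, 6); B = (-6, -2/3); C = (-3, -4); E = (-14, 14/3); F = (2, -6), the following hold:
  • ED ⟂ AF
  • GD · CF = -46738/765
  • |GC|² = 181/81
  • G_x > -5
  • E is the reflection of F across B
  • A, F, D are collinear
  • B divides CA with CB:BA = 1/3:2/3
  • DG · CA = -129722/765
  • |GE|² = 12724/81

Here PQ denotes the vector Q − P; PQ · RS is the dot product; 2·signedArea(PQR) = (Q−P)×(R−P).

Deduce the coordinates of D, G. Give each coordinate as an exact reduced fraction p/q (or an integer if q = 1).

D = (-1062/85, 546/85)
G = (-4, -26/9)

1. D_x = -1062/85  [A, F, D are collinear ∩ ED ⟂ AF]
2. D_y = 546/85  [A, F, D are collinear ∩ ED ⟂ AF]
   → D = (-1062/85, 546/85)
3. G_x = -4  [GD · CF = -46738/765 ∩ DG · CA = -129722/765]
4. G_y = -26/9  [GD · CF = -46738/765 ∩ DG · CA = -129722/765]
   → G = (-4, -26/9)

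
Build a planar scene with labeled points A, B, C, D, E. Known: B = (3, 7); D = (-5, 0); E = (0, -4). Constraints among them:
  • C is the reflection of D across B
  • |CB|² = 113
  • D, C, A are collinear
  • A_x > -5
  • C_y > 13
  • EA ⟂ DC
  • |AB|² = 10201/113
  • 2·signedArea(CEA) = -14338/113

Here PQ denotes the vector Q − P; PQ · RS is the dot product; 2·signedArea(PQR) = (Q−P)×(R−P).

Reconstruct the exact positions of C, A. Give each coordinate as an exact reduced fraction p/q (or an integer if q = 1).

A = (-469/113, 84/113)
C = (11, 14)

1. C_x = 11  [C is the reflection of D across B]
2. C_y = 14  [C is the reflection of D across B]
   → C = (11, 14)
3. A_x = -469/113  [D, C, A are collinear ∩ EA ⟂ DC]
4. A_y = 84/113  [D, C, A are collinear ∩ EA ⟂ DC]
   → A = (-469/113, 84/113)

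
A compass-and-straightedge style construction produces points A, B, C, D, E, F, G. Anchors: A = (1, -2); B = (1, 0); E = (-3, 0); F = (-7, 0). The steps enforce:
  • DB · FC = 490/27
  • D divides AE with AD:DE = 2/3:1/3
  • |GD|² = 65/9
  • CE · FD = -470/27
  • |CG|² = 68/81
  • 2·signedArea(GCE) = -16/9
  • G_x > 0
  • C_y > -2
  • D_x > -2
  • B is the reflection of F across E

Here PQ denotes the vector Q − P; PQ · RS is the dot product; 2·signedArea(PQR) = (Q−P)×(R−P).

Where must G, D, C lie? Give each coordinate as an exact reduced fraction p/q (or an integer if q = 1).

C = (1/9, -11/9)
D = (-5/3, -2/3)
G = (1, -1)

1. D_x = -5/3  [D divides AE with AD:DE = 2/3:1/3]
2. D_y = -2/3  [D divides AE with AD:DE = 2/3:1/3]
   → D = (-5/3, -2/3)
3. C_x = 1/9  [CE · FD = -470/27 ∩ DB · FC = 490/27]
4. C_y = -11/9  [CE · FD = -470/27 ∩ DB · FC = 490/27]
   → C = (1/9, -11/9)
5. G_x = 1  [line -11/9·x + -28/9·y + -17/9 = 0 ∩ |GD|² = 65/9]
6. G_y = -1  [line -11/9·x + -28/9·y + -17/9 = 0 ∩ |GD|² = 65/9]
   → G = (1, -1)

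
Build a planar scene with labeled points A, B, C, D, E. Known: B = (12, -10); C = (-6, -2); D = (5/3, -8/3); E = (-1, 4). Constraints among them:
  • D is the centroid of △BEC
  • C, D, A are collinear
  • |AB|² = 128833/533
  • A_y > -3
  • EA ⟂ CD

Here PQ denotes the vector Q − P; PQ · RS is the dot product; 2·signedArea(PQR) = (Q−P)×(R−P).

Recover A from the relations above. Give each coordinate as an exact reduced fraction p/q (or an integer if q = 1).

A = (-829/533, -1272/533)

1. A_x = -829/533  [C, D, A are collinear ∩ EA ⟂ CD]
2. A_y = -1272/533  [C, D, A are collinear ∩ EA ⟂ CD]
   → A = (-829/533, -1272/533)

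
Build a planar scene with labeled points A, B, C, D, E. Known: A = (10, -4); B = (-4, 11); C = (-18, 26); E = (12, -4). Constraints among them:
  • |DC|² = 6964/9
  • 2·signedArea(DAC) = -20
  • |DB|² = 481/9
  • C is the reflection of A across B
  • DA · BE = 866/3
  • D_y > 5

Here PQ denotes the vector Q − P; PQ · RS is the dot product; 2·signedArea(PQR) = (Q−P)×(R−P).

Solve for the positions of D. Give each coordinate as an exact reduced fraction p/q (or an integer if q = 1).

1. D_x = 4/3  [2·signedArea(DAC) = -20 ∩ DA · BE = 866/3]
2. D_y = 6  [2·signedArea(DAC) = -20 ∩ DA · BE = 866/3]
   → D = (4/3, 6)

D = (4/3, 6)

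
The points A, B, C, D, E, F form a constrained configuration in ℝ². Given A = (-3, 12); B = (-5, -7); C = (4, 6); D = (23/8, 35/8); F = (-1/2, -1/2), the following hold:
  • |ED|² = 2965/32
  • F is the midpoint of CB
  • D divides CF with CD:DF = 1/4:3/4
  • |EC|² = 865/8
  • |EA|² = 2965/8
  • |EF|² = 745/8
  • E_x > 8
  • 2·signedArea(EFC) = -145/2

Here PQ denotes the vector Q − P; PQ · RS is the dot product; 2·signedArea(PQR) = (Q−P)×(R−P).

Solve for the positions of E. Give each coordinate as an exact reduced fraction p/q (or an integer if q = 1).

1. E_x = 35/4  [line -13/2·x + 9/2·y + 143/2 = 0 ∩ |EF|² = 745/8]
2. E_y = -13/4  [line -13/2·x + 9/2·y + 143/2 = 0 ∩ |EF|² = 745/8]
   → E = (35/4, -13/4)

E = (35/4, -13/4)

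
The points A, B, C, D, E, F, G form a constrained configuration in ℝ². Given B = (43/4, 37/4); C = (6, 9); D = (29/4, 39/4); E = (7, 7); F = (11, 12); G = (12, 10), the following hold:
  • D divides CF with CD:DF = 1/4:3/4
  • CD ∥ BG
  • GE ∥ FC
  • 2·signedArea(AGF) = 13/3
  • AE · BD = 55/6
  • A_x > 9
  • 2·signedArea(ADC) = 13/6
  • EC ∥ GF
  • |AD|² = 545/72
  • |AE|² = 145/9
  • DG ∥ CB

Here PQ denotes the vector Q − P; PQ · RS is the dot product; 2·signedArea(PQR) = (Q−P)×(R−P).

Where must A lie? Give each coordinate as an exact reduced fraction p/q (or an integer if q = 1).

1. A_x = 10  [2·signedArea(AGF) = 13/3 ∩ AE · BD = 55/6]
2. A_y = 29/3  [2·signedArea(AGF) = 13/3 ∩ AE · BD = 55/6]
   → A = (10, 29/3)

A = (10, 29/3)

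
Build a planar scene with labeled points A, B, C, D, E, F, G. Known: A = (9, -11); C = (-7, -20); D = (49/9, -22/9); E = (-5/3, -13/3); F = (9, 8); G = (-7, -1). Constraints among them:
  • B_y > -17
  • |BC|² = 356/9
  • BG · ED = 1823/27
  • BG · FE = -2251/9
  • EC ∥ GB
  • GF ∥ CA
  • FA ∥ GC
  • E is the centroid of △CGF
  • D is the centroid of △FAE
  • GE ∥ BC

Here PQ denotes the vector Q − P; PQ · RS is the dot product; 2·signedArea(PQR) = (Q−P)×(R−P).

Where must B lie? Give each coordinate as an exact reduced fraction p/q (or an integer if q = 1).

1. B_x = -37/3  [GE ∥ BC ∩ EC ∥ GB]
2. B_y = -50/3  [GE ∥ BC ∩ EC ∥ GB]
   → B = (-37/3, -50/3)

B = (-37/3, -50/3)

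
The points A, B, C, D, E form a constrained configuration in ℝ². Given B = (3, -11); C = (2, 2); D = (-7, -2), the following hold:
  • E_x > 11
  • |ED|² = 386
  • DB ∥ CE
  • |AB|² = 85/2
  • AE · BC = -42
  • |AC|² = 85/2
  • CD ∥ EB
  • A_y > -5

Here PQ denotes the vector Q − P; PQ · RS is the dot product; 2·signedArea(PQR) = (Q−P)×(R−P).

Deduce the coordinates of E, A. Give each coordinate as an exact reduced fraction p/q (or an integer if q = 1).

1. E_x = 12  [CD ∥ EB ∩ DB ∥ CE]
2. E_y = -7  [CD ∥ EB ∩ DB ∥ CE]
   → E = (12, -7)
3. A_x = 5/2  [line 1·x + -13·y + -61 = 0 ∩ |AB|² = 85/2]
4. A_y = -9/2  [line 1·x + -13·y + -61 = 0 ∩ |AB|² = 85/2]
   → A = (5/2, -9/2)

A = (5/2, -9/2)
E = (12, -7)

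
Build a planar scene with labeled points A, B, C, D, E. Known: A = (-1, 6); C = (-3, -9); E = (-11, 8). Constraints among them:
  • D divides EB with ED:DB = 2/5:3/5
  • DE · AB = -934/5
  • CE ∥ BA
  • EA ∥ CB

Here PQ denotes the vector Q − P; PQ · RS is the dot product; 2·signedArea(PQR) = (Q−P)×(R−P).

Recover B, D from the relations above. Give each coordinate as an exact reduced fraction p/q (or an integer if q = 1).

1. B_x = 7  [CE ∥ BA ∩ EA ∥ CB]
2. B_y = -11  [CE ∥ BA ∩ EA ∥ CB]
   → B = (7, -11)
3. D_x = -19/5  [D divides EB with ED:DB = 2/5:3/5]
4. D_y = 2/5  [D divides EB with ED:DB = 2/5:3/5]
   → D = (-19/5, 2/5)

B = (7, -11)
D = (-19/5, 2/5)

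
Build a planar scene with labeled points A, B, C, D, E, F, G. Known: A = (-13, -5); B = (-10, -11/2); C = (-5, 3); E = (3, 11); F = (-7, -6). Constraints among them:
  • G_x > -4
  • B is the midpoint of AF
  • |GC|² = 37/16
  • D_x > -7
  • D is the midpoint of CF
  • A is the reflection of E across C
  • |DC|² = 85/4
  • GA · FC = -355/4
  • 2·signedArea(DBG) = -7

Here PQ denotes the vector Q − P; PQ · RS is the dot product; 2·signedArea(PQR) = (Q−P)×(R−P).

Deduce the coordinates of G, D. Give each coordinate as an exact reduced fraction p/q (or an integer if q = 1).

D = (-6, -3/2)
G = (-7/2, 11/4)

1. G_x = -7/2  [line -2·x + -9·y + 71/4 = 0 ∩ |GC|² = 37/16]
2. G_y = 11/4  [line -2·x + -9·y + 71/4 = 0 ∩ |GC|² = 37/16]
   → G = (-7/2, 11/4)
3. D_x = -6  [D is the midpoint of CF]
4. D_y = -3/2  [D is the midpoint of CF]
   → D = (-6, -3/2)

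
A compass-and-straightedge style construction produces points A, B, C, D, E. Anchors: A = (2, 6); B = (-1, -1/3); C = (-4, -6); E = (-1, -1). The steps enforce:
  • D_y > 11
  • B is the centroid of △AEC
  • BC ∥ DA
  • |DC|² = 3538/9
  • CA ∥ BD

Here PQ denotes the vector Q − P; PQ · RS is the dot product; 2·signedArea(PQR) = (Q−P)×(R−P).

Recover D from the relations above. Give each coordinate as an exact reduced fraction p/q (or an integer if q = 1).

D = (5, 35/3)

1. D_x = 5  [BC ∥ DA ∩ CA ∥ BD]
2. D_y = 35/3  [BC ∥ DA ∩ CA ∥ BD]
   → D = (5, 35/3)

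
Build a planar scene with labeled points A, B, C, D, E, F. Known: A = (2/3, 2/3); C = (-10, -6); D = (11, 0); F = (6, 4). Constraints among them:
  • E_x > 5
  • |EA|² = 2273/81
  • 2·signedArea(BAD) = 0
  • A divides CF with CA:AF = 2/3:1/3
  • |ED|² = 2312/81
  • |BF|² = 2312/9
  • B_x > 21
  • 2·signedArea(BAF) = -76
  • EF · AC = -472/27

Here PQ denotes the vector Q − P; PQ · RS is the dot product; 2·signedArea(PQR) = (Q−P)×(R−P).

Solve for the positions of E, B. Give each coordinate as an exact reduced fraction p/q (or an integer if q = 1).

1. E_x = 53/9  [line 32/3·x + 20/3·y + -1976/27 = 0 ∩ |EA|² = 2273/81]
2. E_y = 14/9  [line 32/3·x + 20/3·y + -1976/27 = 0 ∩ |EA|² = 2273/81]
   → E = (53/9, 14/9)
3. B_x = 64/3  [2·signedArea(BAD) = 0 ∩ 2·signedArea(BAF) = -76]
4. B_y = -2/3  [2·signedArea(BAD) = 0 ∩ 2·signedArea(BAF) = -76]
   → B = (64/3, -2/3)

B = (64/3, -2/3)
E = (53/9, 14/9)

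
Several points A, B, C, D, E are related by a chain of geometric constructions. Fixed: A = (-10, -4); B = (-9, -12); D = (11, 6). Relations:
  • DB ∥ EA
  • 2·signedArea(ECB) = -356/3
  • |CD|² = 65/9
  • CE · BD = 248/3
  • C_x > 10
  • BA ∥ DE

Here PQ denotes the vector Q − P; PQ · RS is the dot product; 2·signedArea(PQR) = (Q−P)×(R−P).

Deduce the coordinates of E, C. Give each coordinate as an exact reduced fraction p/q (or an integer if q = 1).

1. E_x = 10  [DB ∥ EA ∩ BA ∥ DE]
2. E_y = 14  [DB ∥ EA ∩ BA ∥ DE]
   → E = (10, 14)
3. C_x = 32/3  [CE · BD = 248/3 ∩ 2·signedArea(ECB) = -356/3]
4. C_y = 26/3  [CE · BD = 248/3 ∩ 2·signedArea(ECB) = -356/3]
   → C = (32/3, 26/3)

C = (32/3, 26/3)
E = (10, 14)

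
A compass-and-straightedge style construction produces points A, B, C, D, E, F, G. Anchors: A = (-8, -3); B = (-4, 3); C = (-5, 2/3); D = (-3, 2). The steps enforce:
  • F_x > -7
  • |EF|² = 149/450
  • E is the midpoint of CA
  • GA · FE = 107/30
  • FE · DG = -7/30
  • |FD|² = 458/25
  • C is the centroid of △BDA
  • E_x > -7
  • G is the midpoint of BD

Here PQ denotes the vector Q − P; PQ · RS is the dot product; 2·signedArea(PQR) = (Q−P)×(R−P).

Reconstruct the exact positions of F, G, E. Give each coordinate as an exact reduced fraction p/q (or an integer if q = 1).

1. G_x = -7/2  [G is the midpoint of BD]
2. G_y = 5/2  [G is the midpoint of BD]
   → G = (-7/2, 5/2)
3. E_x = -13/2  [E is the midpoint of CA]
4. E_y = -7/6  [E is the midpoint of CA]
   → E = (-13/2, -7/6)
5. F_x = -32/5  [FE · DG = -7/30 ∩ GA · FE = 107/30]
6. F_y = -3/5  [FE · DG = -7/30 ∩ GA · FE = 107/30]
   → F = (-32/5, -3/5)

E = (-13/2, -7/6)
F = (-32/5, -3/5)
G = (-7/2, 5/2)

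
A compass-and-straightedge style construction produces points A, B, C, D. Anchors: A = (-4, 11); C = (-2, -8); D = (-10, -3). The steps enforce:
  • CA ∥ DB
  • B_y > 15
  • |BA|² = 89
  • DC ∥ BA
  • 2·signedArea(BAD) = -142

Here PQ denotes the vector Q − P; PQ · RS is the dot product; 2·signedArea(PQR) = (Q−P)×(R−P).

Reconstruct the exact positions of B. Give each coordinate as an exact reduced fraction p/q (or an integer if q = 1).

B = (-12, 16)

1. B_x = -12  [DC ∥ BA ∩ CA ∥ DB]
2. B_y = 16  [DC ∥ BA ∩ CA ∥ DB]
   → B = (-12, 16)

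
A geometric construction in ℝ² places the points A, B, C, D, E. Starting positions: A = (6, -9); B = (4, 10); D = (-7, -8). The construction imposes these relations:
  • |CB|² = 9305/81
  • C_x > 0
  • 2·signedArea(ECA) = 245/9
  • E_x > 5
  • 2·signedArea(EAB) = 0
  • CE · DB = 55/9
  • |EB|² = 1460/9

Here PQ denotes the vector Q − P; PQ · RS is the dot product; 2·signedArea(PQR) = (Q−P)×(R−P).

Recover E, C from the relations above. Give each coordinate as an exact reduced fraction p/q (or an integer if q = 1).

1. E_x = 16/3  [line -19·x + -2·y + 96 = 0 ∩ |EB|² = 1460/9]
2. E_y = -8/3  [line -19·x + -2·y + 96 = 0 ∩ |EB|² = 1460/9]
   → E = (16/3, -8/3)
3. C_x = 7/9  [CE · DB = 55/9 ∩ 2·signedArea(ECA) = 245/9]
4. C_y = -2/9  [CE · DB = 55/9 ∩ 2·signedArea(ECA) = 245/9]
   → C = (7/9, -2/9)

C = (7/9, -2/9)
E = (16/3, -8/3)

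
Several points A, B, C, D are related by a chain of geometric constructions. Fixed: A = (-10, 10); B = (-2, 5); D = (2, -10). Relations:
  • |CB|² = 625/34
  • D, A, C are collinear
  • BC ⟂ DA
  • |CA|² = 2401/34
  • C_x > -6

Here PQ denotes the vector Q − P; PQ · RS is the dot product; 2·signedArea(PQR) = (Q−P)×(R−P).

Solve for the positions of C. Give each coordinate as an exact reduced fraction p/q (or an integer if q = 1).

1. C_x = -193/34  [D, A, C are collinear ∩ BC ⟂ DA]
2. C_y = 95/34  [D, A, C are collinear ∩ BC ⟂ DA]
   → C = (-193/34, 95/34)

C = (-193/34, 95/34)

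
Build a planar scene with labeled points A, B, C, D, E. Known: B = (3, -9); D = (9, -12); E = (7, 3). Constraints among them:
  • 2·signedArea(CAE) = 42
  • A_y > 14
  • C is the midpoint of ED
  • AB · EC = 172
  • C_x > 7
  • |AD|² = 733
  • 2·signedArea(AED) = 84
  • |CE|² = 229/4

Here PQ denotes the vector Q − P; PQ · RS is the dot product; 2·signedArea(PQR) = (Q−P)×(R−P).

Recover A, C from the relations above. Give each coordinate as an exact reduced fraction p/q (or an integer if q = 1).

1. A_x = 11  [line 15·x + 2·y + -195 = 0 ∩ |AD|² = 733]
2. A_y = 15  [line 15·x + 2·y + -195 = 0 ∩ |AD|² = 733]
   → A = (11, 15)
3. C_x = 8  [AB · EC = 172 ∩ C is the midpoint of ED]
4. C_y = -9/2  [AB · EC = 172 ∩ C is the midpoint of ED]
   → C = (8, -9/2)

A = (11, 15)
C = (8, -9/2)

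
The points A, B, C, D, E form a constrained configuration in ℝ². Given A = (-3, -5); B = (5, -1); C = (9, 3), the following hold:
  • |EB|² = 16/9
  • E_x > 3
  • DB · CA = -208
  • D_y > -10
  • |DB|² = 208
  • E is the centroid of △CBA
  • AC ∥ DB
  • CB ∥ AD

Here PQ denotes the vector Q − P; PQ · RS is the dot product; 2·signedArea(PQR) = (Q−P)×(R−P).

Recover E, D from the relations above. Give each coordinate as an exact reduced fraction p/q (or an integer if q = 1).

1. E_x = 11/3  [E is the centroid of △CBA]
2. E_y = -1  [E is the centroid of △CBA]
   → E = (11/3, -1)
3. D_x = -7  [AC ∥ DB ∩ CB ∥ AD]
4. D_y = -9  [AC ∥ DB ∩ CB ∥ AD]
   → D = (-7, -9)

D = (-7, -9)
E = (11/3, -1)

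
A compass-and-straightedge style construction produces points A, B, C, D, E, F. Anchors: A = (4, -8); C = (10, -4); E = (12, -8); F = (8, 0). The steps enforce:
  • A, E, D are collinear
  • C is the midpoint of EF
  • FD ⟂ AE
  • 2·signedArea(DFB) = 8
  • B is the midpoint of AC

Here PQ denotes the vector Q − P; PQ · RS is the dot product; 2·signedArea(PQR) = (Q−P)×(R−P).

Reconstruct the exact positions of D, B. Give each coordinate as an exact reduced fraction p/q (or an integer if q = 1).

B = (7, -6)
D = (8, -8)

1. D_x = 8  [A, E, D are collinear ∩ FD ⟂ AE]
2. D_y = -8  [A, E, D are collinear ∩ FD ⟂ AE]
   → D = (8, -8)
3. B_x = 7  [B is the midpoint of AC]
4. B_y = -6  [B is the midpoint of AC]
   → B = (7, -6)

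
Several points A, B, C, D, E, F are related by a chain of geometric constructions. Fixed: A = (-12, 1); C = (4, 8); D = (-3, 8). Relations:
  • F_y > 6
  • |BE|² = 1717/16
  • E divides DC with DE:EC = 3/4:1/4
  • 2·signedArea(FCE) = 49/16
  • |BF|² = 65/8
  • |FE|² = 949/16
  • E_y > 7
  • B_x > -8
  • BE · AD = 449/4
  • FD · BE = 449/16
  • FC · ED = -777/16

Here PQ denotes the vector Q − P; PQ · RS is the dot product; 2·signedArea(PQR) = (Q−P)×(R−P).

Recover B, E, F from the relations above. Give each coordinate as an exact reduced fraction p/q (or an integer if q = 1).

1. E_x = 9/4  [E divides DC with DE:EC = 3/4:1/4]
2. E_y = 8  [E divides DC with DE:EC = 3/4:1/4]
   → E = (9/4, 8)
3. F_x = -21/4  [FC · ED = -777/16 ∩ 2·signedArea(FCE) = 49/16]
4. F_y = 25/4  [FC · ED = -777/16 ∩ 2·signedArea(FCE) = 49/16]
   → F = (-21/4, 25/4)
5. B_x = -15/2  [line -9·x + -7·y + -36 = 0 ∩ |BF|² = 65/8]
6. B_y = 9/2  [line -9·x + -7·y + -36 = 0 ∩ |BF|² = 65/8]
   → B = (-15/2, 9/2)

B = (-15/2, 9/2)
E = (9/4, 8)
F = (-21/4, 25/4)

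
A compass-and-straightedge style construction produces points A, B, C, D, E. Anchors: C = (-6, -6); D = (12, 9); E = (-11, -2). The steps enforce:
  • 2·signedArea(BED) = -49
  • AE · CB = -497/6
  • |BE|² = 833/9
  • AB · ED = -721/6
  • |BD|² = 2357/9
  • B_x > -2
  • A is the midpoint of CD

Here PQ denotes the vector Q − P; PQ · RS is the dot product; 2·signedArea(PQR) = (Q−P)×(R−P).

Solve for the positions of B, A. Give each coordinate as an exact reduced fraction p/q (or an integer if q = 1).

1. B_x = -5/3  [line -11·x + 23·y + -26 = 0 ∩ |BE|² = 833/9]
2. B_y = 1/3  [line -11·x + 23·y + -26 = 0 ∩ |BE|² = 833/9]
   → B = (-5/3, 1/3)
3. A_x = 3  [A is the midpoint of CD]
4. A_y = 3/2  [A is the midpoint of CD]
   → A = (3, 3/2)

A = (3, 3/2)
B = (-5/3, 1/3)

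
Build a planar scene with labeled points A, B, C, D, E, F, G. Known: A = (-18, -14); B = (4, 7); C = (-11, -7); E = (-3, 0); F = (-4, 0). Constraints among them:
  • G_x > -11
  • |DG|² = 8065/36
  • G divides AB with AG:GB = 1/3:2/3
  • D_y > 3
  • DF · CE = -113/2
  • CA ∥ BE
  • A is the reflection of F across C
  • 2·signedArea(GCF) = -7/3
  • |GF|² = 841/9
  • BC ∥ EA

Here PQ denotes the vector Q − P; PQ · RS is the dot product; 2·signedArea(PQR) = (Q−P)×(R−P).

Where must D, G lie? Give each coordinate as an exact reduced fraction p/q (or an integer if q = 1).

D = (0, 7/2)
G = (-32/3, -7)

1. G_x = -32/3  [G divides AB with AG:GB = 1/3:2/3]
2. G_y = -7  [G divides AB with AG:GB = 1/3:2/3]
   → G = (-32/3, -7)
3. D_x = 0  [line -8·x + -7·y + 49/2 = 0 ∩ |DG|² = 8065/36]
4. D_y = 7/2  [line -8·x + -7·y + 49/2 = 0 ∩ |DG|² = 8065/36]
   → D = (0, 7/2)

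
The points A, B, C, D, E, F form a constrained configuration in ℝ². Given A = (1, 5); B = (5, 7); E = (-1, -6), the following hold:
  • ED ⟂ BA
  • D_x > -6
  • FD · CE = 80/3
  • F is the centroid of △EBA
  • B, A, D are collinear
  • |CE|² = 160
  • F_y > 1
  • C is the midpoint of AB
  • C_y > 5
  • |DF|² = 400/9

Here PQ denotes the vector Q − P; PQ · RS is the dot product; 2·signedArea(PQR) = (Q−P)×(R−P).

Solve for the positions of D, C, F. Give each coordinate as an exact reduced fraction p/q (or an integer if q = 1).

1. D_x = -5  [B, A, D are collinear ∩ ED ⟂ BA]
2. D_y = 2  [B, A, D are collinear ∩ ED ⟂ BA]
   → D = (-5, 2)
3. C_x = 3  [C is the midpoint of AB]
4. C_y = 6  [C is the midpoint of AB]
   → C = (3, 6)
5. F_x = 5/3  [F is the centroid of △EBA]
6. F_y = 2  [F is the centroid of △EBA]
   → F = (5/3, 2)

C = (3, 6)
D = (-5, 2)
F = (5/3, 2)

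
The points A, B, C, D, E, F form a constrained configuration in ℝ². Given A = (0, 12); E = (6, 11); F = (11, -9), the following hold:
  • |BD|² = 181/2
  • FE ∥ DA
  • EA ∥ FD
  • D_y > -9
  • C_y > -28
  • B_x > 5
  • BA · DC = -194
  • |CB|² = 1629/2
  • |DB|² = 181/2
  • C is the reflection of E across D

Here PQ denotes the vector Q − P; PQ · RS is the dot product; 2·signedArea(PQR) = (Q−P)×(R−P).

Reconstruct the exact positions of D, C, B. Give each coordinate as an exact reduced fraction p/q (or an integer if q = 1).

1. D_x = 5  [FE ∥ DA ∩ EA ∥ FD]
2. D_y = -8  [FE ∥ DA ∩ EA ∥ FD]
   → D = (5, -8)
3. C_x = 4  [C is the reflection of E across D]
4. C_y = -27  [C is the reflection of E across D]
   → C = (4, -27)
5. B_x = 11/2  [line 1·x + 19·y + -34 = 0 ∩ |BD|² = 181/2]
6. B_y = 3/2  [line 1·x + 19·y + -34 = 0 ∩ |BD|² = 181/2]
   → B = (11/2, 3/2)

B = (11/2, 3/2)
C = (4, -27)
D = (5, -8)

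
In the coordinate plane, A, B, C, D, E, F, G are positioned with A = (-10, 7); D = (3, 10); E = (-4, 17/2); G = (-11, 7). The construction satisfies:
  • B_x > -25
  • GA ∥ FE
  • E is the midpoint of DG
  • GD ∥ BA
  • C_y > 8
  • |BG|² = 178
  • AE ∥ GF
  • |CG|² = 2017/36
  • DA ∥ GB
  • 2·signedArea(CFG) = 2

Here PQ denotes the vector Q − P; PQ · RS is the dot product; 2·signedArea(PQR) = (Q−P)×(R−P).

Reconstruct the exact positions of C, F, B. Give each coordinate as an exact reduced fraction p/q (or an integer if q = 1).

1. F_x = -5  [GA ∥ FE ∩ AE ∥ GF]
2. F_y = 17/2  [GA ∥ FE ∩ AE ∥ GF]
   → F = (-5, 17/2)
3. B_x = -24  [GD ∥ BA ∩ DA ∥ GB]
4. B_y = 4  [GD ∥ BA ∩ DA ∥ GB]
   → B = (-24, 4)
5. C_x = -11/3  [line 3/2·x + -6·y + 113/2 = 0 ∩ |CG|² = 2017/36]
6. C_y = 17/2  [line 3/2·x + -6·y + 113/2 = 0 ∩ |CG|² = 2017/36]
   → C = (-11/3, 17/2)

B = (-24, 4)
C = (-11/3, 17/2)
F = (-5, 17/2)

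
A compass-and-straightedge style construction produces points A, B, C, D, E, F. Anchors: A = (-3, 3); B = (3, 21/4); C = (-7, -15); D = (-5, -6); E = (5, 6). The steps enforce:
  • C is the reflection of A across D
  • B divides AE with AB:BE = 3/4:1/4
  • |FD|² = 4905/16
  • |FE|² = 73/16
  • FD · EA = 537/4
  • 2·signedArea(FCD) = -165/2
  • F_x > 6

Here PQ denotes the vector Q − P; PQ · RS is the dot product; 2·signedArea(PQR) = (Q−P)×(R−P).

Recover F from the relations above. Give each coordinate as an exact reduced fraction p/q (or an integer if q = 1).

F = (7, 27/4)

1. F_x = 7  [FD · EA = 537/4 ∩ 2·signedArea(FCD) = -165/2]
2. F_y = 27/4  [FD · EA = 537/4 ∩ 2·signedArea(FCD) = -165/2]
   → F = (7, 27/4)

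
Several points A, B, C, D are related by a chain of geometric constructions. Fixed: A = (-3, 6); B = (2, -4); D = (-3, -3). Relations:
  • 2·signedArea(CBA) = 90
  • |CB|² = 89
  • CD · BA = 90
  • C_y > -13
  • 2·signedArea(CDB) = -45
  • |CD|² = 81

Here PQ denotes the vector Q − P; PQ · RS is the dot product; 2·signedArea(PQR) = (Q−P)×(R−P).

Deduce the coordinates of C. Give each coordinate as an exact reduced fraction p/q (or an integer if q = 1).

1. C_x = -3  [2·signedArea(CDB) = -45 ∩ 2·signedArea(CBA) = 90]
2. C_y = -12  [2·signedArea(CDB) = -45 ∩ 2·signedArea(CBA) = 90]
   → C = (-3, -12)

C = (-3, -12)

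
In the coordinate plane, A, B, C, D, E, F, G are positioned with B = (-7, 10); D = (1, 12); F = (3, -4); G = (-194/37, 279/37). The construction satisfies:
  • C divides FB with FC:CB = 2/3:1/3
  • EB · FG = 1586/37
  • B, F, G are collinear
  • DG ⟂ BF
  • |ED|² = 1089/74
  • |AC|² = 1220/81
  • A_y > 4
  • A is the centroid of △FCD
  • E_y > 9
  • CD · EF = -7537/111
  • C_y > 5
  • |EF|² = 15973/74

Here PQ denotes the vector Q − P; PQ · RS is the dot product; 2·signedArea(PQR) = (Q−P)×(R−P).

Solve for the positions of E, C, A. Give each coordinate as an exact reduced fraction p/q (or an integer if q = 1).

1. E_x = -157/74  [line 305/37·x + -427/37·y + 4819/37 = 0 ∩ |EF|² = 15973/74]
2. E_y = 723/74  [line 305/37·x + -427/37·y + 4819/37 = 0 ∩ |EF|² = 15973/74]
   → E = (-157/74, 723/74)
3. C_x = -11/3  [C divides FB with FC:CB = 2/3:1/3]
4. C_y = 16/3  [C divides FB with FC:CB = 2/3:1/3]
   → C = (-11/3, 16/3)
5. A_x = 1/9  [A is the centroid of △FCD]
6. A_y = 40/9  [A is the centroid of △FCD]
   → A = (1/9, 40/9)

A = (1/9, 40/9)
C = (-11/3, 16/3)
E = (-157/74, 723/74)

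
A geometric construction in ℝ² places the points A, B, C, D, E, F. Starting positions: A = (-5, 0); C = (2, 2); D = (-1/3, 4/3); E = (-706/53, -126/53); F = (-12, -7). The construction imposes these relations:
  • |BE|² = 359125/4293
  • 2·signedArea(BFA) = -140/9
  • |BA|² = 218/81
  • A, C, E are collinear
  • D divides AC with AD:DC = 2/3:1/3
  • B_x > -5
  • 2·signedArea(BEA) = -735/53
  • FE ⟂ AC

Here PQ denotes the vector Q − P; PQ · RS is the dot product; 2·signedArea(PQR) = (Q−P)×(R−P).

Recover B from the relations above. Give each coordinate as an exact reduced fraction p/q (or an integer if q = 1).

B = (-38/9, -13/9)

1. B_x = -38/9  [2·signedArea(BFA) = -140/9 ∩ 2·signedArea(BEA) = -735/53]
2. B_y = -13/9  [2·signedArea(BFA) = -140/9 ∩ 2·signedArea(BEA) = -735/53]
   → B = (-38/9, -13/9)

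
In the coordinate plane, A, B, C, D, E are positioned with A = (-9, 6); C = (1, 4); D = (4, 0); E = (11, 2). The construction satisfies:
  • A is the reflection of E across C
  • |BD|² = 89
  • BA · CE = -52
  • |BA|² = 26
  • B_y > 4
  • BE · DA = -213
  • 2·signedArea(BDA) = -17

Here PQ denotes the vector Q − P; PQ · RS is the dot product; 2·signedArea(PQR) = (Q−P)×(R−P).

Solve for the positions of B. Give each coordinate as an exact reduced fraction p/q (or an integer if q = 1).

B = (-4, 5)

1. B_x = -4  [BA · CE = -52 ∩ 2·signedArea(BDA) = -17]
2. B_y = 5  [BA · CE = -52 ∩ 2·signedArea(BDA) = -17]
   → B = (-4, 5)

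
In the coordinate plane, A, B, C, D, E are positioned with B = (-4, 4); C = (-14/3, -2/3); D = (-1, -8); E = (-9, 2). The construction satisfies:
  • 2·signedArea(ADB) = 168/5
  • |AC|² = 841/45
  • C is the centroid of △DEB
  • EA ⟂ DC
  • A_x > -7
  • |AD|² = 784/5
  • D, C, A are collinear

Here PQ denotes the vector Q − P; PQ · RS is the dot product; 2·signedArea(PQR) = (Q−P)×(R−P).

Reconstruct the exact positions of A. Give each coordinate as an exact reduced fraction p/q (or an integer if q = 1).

A = (-33/5, 16/5)

1. A_x = -33/5  [D, C, A are collinear ∩ EA ⟂ DC]
2. A_y = 16/5  [D, C, A are collinear ∩ EA ⟂ DC]
   → A = (-33/5, 16/5)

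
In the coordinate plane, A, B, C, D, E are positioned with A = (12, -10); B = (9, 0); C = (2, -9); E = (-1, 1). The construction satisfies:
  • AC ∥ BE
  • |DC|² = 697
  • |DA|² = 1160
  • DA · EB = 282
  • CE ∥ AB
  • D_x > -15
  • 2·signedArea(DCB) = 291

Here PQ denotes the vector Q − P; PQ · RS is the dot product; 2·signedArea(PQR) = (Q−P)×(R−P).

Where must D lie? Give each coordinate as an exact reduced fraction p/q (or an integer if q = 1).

D = (-14, 12)

1. D_x = -14  [2·signedArea(DCB) = 291 ∩ DA · EB = 282]
2. D_y = 12  [2·signedArea(DCB) = 291 ∩ DA · EB = 282]
   → D = (-14, 12)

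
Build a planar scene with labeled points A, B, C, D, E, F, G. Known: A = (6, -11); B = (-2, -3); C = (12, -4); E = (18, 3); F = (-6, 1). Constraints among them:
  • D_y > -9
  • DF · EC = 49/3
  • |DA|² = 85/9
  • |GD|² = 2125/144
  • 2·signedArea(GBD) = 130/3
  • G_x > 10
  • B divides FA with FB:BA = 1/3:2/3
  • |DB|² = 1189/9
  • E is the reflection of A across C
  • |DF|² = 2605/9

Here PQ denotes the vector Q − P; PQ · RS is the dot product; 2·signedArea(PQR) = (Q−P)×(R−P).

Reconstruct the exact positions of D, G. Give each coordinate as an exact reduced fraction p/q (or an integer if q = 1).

D = (8, -26/3)
G = (21/2, -23/4)

1. D_x = 8  [line 6·x + 7·y + 38/3 = 0 ∩ |DA|² = 85/9]
2. D_y = -26/3  [line 6·x + 7·y + 38/3 = 0 ∩ |DA|² = 85/9]
   → D = (8, -26/3)
3. G_x = 21/2  [line 17/3·x + 10·y + -2 = 0 ∩ |GD|² = 2125/144]
4. G_y = -23/4  [line 17/3·x + 10·y + -2 = 0 ∩ |GD|² = 2125/144]
   → G = (21/2, -23/4)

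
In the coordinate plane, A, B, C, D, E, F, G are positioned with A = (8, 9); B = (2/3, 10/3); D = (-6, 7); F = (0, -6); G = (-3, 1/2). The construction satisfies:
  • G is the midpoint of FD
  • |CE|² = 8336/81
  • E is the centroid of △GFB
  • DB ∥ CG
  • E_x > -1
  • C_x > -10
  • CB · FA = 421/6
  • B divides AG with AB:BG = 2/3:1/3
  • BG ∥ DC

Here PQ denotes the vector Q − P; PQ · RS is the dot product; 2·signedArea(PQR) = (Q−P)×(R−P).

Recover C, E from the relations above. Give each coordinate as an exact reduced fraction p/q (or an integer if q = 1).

C = (-29/3, 25/6)
E = (-7/9, -13/18)

1. C_x = -29/3  [DB ∥ CG ∩ BG ∥ DC]
2. C_y = 25/6  [DB ∥ CG ∩ BG ∥ DC]
   → C = (-29/3, 25/6)
3. E_x = -7/9  [E is the centroid of △GFB]
4. E_y = -13/18  [E is the centroid of △GFB]
   → E = (-7/9, -13/18)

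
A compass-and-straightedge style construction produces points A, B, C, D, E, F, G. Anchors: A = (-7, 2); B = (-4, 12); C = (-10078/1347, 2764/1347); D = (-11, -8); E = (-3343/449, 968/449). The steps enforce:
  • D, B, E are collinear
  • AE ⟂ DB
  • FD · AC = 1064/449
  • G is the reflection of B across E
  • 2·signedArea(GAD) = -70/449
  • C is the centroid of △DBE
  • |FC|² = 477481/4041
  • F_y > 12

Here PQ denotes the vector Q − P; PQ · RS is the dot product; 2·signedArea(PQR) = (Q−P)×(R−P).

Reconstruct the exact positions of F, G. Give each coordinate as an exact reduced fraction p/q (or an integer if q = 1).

1. F_x = -1747/449  [line 649/1347·x + -70/1347·y + 1129/449 = 0 ∩ |FC|² = 477481/4041]
2. F_y = 5528/449  [line 649/1347·x + -70/1347·y + 1129/449 = 0 ∩ |FC|² = 477481/4041]
   → F = (-1747/449, 5528/449)
3. G_x = -4890/449  [G is the reflection of B across E]
4. G_y = -3452/449  [G is the reflection of B across E]
   → G = (-4890/449, -3452/449)

F = (-1747/449, 5528/449)
G = (-4890/449, -3452/449)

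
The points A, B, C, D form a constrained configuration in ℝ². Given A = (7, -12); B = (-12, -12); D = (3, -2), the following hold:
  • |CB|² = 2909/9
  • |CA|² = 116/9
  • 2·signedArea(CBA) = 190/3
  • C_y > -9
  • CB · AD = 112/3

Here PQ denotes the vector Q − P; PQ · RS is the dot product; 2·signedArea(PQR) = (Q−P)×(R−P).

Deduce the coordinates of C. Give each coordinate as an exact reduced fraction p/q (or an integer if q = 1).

C = (17/3, -26/3)

1. C_x = 17/3  [2·signedArea(CBA) = 190/3 ∩ CB · AD = 112/3]
2. C_y = -26/3  [2·signedArea(CBA) = 190/3 ∩ CB · AD = 112/3]
   → C = (17/3, -26/3)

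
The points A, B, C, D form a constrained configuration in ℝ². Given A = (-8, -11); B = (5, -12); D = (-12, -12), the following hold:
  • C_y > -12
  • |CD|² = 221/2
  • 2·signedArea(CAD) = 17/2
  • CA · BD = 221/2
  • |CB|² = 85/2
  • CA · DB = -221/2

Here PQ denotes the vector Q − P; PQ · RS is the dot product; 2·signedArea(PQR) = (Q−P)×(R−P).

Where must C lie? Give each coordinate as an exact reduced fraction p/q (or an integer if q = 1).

1. C_x = -3/2  [2·signedArea(CAD) = 17/2 ∩ CA · BD = 221/2]
2. C_y = -23/2  [2·signedArea(CAD) = 17/2 ∩ CA · BD = 221/2]
   → C = (-3/2, -23/2)

C = (-3/2, -23/2)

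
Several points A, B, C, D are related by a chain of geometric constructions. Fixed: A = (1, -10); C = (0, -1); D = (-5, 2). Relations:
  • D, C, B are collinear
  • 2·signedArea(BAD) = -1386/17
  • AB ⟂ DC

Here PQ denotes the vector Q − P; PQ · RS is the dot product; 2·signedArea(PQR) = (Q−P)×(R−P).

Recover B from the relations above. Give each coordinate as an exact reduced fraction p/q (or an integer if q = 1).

1. B_x = 80/17  [D, C, B are collinear ∩ AB ⟂ DC]
2. B_y = -65/17  [D, C, B are collinear ∩ AB ⟂ DC]
   → B = (80/17, -65/17)

B = (80/17, -65/17)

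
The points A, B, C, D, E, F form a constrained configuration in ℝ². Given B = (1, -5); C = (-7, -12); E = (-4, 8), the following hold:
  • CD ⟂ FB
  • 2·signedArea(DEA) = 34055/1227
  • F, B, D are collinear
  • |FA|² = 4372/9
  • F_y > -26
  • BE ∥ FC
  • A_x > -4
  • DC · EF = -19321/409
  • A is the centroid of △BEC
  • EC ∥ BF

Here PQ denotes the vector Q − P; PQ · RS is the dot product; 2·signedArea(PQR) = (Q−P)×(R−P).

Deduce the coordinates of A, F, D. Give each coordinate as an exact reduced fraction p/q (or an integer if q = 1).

1. A_x = -10/3  [A is the centroid of △BEC]
2. A_y = -3  [A is the centroid of △BEC]
   → A = (-10/3, -3)
3. F_x = -2  [BE ∥ FC ∩ EC ∥ BF]
4. F_y = -25  [BE ∥ FC ∩ EC ∥ BF]
   → F = (-2, -25)
5. D_x = -83/409  [F, B, D are collinear ∩ CD ⟂ FB]
6. D_y = -5325/409  [F, B, D are collinear ∩ CD ⟂ FB]
   → D = (-83/409, -5325/409)

A = (-10/3, -3)
D = (-83/409, -5325/409)
F = (-2, -25)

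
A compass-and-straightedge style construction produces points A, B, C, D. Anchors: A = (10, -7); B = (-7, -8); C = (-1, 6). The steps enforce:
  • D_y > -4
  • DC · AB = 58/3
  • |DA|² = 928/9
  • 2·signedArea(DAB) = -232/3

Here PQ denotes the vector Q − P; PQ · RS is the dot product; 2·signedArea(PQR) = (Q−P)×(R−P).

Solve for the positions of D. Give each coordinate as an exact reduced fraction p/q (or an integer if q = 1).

1. D_x = 2/3  [2·signedArea(DAB) = -232/3 ∩ DC · AB = 58/3]
2. D_y = -3  [2·signedArea(DAB) = -232/3 ∩ DC · AB = 58/3]
   → D = (2/3, -3)

D = (2/3, -3)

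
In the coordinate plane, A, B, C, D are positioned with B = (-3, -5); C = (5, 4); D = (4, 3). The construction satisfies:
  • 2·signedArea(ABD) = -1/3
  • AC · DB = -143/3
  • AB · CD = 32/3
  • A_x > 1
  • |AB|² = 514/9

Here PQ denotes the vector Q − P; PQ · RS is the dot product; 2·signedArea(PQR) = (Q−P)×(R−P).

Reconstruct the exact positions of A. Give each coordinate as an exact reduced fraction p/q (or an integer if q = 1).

1. A_x = 2  [AB · CD = 32/3 ∩ 2·signedArea(ABD) = -1/3]
2. A_y = 2/3  [AB · CD = 32/3 ∩ 2·signedArea(ABD) = -1/3]
   → A = (2, 2/3)

A = (2, 2/3)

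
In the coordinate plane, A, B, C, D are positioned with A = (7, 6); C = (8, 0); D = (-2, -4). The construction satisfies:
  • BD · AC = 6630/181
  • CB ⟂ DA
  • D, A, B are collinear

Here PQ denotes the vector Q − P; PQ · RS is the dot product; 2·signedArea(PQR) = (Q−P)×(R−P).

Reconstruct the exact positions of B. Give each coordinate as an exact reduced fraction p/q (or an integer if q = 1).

1. B_x = 808/181  [D, A, B are collinear ∩ CB ⟂ DA]
2. B_y = 576/181  [D, A, B are collinear ∩ CB ⟂ DA]
   → B = (808/181, 576/181)

B = (808/181, 576/181)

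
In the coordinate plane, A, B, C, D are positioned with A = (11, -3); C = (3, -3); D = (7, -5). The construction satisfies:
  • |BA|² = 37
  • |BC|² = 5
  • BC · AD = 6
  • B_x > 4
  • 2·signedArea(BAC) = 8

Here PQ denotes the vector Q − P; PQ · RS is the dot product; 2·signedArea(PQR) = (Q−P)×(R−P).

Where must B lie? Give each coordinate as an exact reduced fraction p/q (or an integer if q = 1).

B = (5, -4)

1. B_x = 5  [2·signedArea(BAC) = 8 ∩ BC · AD = 6]
2. B_y = -4  [2·signedArea(BAC) = 8 ∩ BC · AD = 6]
   → B = (5, -4)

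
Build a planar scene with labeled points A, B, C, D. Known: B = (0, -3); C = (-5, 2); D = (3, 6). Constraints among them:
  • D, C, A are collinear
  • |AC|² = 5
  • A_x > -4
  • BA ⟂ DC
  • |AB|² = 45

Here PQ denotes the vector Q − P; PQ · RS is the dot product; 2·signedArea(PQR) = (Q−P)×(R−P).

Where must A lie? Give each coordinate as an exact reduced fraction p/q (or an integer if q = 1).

1. A_x = -3  [D, C, A are collinear ∩ BA ⟂ DC]
2. A_y = 3  [D, C, A are collinear ∩ BA ⟂ DC]
   → A = (-3, 3)

A = (-3, 3)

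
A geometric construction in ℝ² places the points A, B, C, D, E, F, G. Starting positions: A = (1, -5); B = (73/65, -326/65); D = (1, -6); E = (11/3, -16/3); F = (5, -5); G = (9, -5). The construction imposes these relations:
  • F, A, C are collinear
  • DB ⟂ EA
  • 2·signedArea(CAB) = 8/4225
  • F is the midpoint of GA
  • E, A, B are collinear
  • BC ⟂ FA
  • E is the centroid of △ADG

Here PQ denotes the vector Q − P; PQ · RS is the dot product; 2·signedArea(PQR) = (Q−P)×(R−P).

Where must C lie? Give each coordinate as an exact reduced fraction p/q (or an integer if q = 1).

C = (73/65, -5)

1. C_x = 73/65  [F, A, C are collinear ∩ BC ⟂ FA]
2. C_y = -5  [F, A, C are collinear ∩ BC ⟂ FA]
   → C = (73/65, -5)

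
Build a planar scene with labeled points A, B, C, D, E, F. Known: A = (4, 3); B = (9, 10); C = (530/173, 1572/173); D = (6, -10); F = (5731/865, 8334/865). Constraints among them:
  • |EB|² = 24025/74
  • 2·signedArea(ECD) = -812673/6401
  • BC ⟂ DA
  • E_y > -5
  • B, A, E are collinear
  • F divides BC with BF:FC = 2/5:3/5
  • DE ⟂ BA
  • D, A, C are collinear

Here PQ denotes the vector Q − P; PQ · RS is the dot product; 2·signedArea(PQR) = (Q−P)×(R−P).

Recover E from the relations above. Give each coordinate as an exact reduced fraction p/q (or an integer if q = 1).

E = (-109/74, -345/74)

1. E_x = -109/74  [B, A, E are collinear ∩ DE ⟂ BA]
2. E_y = -345/74  [B, A, E are collinear ∩ DE ⟂ BA]
   → E = (-109/74, -345/74)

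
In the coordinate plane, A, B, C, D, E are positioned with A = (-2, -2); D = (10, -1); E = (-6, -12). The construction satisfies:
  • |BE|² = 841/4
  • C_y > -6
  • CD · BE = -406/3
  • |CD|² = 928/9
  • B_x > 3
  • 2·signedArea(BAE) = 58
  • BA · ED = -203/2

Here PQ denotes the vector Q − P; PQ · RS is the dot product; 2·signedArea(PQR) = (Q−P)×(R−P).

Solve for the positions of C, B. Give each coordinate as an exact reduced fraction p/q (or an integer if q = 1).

B = (4, -3/2)
C = (2/3, -5)

1. B_x = 4  [BA · ED = -203/2 ∩ 2·signedArea(BAE) = 58]
2. B_y = -3/2  [BA · ED = -203/2 ∩ 2·signedArea(BAE) = 58]
   → B = (4, -3/2)
3. C_x = 2/3  [line 10·x + 21/2·y + 275/6 = 0 ∩ |CD|² = 928/9]
4. C_y = -5  [line 10·x + 21/2·y + 275/6 = 0 ∩ |CD|² = 928/9]
   → C = (2/3, -5)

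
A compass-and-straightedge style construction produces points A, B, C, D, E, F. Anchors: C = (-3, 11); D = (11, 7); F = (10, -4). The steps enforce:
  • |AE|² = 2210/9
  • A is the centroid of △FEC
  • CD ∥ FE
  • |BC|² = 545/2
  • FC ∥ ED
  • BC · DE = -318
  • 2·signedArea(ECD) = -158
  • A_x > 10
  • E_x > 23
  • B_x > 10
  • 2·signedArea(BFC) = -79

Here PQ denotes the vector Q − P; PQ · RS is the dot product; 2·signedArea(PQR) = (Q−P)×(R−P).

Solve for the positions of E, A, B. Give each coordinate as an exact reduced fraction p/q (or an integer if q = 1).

A = (31/3, -1/3)
B = (21/2, 3/2)
E = (24, -8)

1. E_x = 24  [FC ∥ ED ∩ CD ∥ FE]
2. E_y = -8  [FC ∥ ED ∩ CD ∥ FE]
   → E = (24, -8)
3. A_x = 31/3  [A is the centroid of △FEC]
4. A_y = -1/3  [A is the centroid of △FEC]
   → A = (31/3, -1/3)
5. B_x = 21/2  [2·signedArea(BFC) = -79 ∩ BC · DE = -318]
6. B_y = 3/2  [2·signedArea(BFC) = -79 ∩ BC · DE = -318]
   → B = (21/2, 3/2)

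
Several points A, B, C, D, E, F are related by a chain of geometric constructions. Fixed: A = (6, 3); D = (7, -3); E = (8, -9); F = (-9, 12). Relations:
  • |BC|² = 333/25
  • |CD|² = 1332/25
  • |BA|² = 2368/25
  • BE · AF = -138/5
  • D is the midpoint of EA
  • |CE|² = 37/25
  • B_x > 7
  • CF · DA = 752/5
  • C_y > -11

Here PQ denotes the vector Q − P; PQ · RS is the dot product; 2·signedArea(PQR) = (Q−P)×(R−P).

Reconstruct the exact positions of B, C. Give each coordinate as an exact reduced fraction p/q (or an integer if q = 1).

1. C_x = 41/5  [line 1·x + -6·y + -347/5 = 0 ∩ |CD|² = 1332/25]
2. C_y = -51/5  [line 1·x + -6·y + -347/5 = 0 ∩ |CD|² = 1332/25]
   → C = (41/5, -51/5)
3. B_x = 38/5  [line 15·x + -9·y + -867/5 = 0 ∩ |BC|² = 333/25]
4. B_y = -33/5  [line 15·x + -9·y + -867/5 = 0 ∩ |BC|² = 333/25]
   → B = (38/5, -33/5)

B = (38/5, -33/5)
C = (41/5, -51/5)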